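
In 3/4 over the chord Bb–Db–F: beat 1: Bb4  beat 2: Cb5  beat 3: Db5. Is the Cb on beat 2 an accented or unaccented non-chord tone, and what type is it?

Unaccented passing tone.

The harmony at that moment is Bb minor triad (Bb, Db, F); Cb5 is not a chord tone.
It is approached by step up from Bb4 and left by step up to Db5.
Step in, step out in the same direction — a passing tone.
It falls on a weak beat, so it is unaccented.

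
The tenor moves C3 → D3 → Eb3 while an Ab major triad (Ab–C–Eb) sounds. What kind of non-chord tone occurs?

D3 is a passing tone.

The harmony at that moment is Ab major triad (Ab, C, Eb); D3 is not a chord tone.
It is approached by step up from C3 and left by step up to Eb3.
Step in, step out in the same direction — a passing tone.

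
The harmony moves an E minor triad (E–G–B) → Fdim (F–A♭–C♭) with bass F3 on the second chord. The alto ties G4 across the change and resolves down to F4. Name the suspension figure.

9–8 suspension.

At the second chord the bass is F3. The suspended G4 lies a ninth above the bass; after resolving down by step to F4, the interval above the bass becomes an octave.
Suspension figures are named by those two intervals: 9–8.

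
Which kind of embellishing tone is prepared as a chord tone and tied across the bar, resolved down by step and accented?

Suspension.

Approach: by preparation — the pitch is first a chord tone, then held (tied or repeated) while the harmony changes under it. Departure: down by step. Metric position: strong.
A prepared dissonance that resolves downward by step — a suspension. (The same figure resolving upward would be a retardation.)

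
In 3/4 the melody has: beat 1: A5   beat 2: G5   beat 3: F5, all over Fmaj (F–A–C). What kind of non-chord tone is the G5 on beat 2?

Passing tone.

The harmony at that moment is F major triad (F, A, C); G5 is not a chord tone.
It is approached by step down from A5 and left by step down to F5.
Step in, step out in the same direction — a passing tone.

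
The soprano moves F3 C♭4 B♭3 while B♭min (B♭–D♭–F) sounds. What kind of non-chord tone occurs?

C♭4 is an appoggiatura.

The harmony at that moment is B♭ minor triad (B♭, D♭, F); C♭4 is not a chord tone.
It is approached by leap up from F3 and left by step down to B♭3.
Leap in, step out — an appoggiatura.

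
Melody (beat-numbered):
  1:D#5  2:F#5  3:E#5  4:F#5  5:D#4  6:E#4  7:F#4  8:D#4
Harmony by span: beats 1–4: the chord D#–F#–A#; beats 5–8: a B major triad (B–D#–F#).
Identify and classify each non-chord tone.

The harmony at that moment is D# minor triad (D#, F#, A#); E#5 is not a chord tone.
It is approached by step down from F#5 and left by step up to F#5.
Step away and step back to the same note — a neighbor tone (lower neighbor).
The harmony at that moment is B major triad (B, D#, F#); E#4 is not a chord tone.
It is approached by step up from D#4 and left by step up to F#4.
Step in, step out in the same direction — a passing tone.

E#5 (beat 3) — neighbor tone; E#4 (beat 6) — passing tone.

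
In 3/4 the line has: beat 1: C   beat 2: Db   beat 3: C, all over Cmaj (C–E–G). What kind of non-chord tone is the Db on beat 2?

Upper neighbor tone.

The harmony at that moment is C major triad (C, E, G); Db is not a chord tone.
It is approached by step up from C and left by step down to C.
Step away and step back to the same note — a neighbor tone (upper neighbor).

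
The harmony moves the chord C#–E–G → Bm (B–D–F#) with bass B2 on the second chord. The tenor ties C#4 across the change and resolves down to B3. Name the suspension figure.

9–8 suspension.

At the second chord the bass is B2. The suspended C#4 lies a ninth above the bass; after resolving down by step to B3, the interval above the bass becomes an octave.
Suspension figures are named by those two intervals: 9–8.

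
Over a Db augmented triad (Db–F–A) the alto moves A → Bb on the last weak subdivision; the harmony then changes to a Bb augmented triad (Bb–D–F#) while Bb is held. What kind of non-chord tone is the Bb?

Bb is an anticipation.

The harmony at that moment is Db augmented triad (Db, F, A); Bb is not a chord tone.
It is approached by step up from A and then sustained as the same pitch into the next harmony.
Arriving early and becoming a chord tone when the harmony changes — an anticipation.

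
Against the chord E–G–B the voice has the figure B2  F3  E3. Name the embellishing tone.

The harmony at that moment is E minor triad (E, G, B); F3 is not a chord tone.
It is approached by leap up from B2 and left by step down to E3.
Leap in, step out — an appoggiatura.

F3 is an appoggiatura.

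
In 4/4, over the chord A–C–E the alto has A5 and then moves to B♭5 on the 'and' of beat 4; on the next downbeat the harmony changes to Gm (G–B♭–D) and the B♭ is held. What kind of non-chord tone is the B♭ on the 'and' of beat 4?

Anticipation.

The harmony at that moment is A minor triad (A, C, E); B♭5 is not a chord tone.
It is approached by step up from A5 and then sustained as the same pitch into the next harmony.
Arriving early and becoming a chord tone when the harmony changes — an anticipation.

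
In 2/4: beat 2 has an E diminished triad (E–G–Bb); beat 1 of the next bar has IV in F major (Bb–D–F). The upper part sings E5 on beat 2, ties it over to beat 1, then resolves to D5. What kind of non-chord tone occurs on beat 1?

The harmony at that moment is Bb major triad (Bb, D, F); E5 is not a chord tone.
It is held over (the same pitch as the preceding E5) and left by step down to D5.
Held over from the previous chord and resolving down by step — a suspension.

Suspension.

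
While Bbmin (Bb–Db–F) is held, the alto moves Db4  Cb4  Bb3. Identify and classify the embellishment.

Cb4 is a passing tone.

The harmony at that moment is Bb minor triad (Bb, Db, F); Cb4 is not a chord tone.
It is approached by step down from Db4 and left by step down to Bb3.
Step in, step out in the same direction — a passing tone.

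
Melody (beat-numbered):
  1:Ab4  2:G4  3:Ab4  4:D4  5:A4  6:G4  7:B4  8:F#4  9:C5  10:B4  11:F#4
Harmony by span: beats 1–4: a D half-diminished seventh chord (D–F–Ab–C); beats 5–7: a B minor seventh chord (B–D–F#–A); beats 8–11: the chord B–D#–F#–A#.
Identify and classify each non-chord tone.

G4 (beat 2) — neighbor tone; G4 (beat 6) — escape tone; C5 (beat 9) — appoggiatura.

The harmony at that moment is D half-diminished seventh chord (D, F, Ab, C); G4 is not a chord tone.
It is approached by step down from Ab4 and left by step up to Ab4.
Step away and step back to the same note — a neighbor tone (lower neighbor).
The harmony at that moment is B minor seventh chord (B, D, F#, A); G4 is not a chord tone.
It is approached by step down from A4 and left by leap up to B4.
Step in, leap out — an escape tone.
The harmony at that moment is B major seventh chord (B, D#, F#, A#); C5 is not a chord tone.
It is approached by leap up from F#4 and left by step down to B4.
Leap in, step out — an appoggiatura.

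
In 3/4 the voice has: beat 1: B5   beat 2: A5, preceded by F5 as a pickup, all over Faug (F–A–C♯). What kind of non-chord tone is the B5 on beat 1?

The harmony at that moment is F augmented triad (F, A, C♯); B5 is not a chord tone.
It is approached by leap up from F5 and left by step down to A5.
Leap in, step out, metrically accented — an appoggiatura.

Appoggiatura.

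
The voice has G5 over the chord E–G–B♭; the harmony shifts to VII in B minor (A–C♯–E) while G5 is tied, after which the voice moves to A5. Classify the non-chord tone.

G5 is a retardation.

The harmony at that moment is A major triad (A, C♯, E); G5 is not a chord tone.
It is held over (the same pitch as the preceding G5) and left by step up to A5.
Held over from the previous chord and resolving up by step — a retardation.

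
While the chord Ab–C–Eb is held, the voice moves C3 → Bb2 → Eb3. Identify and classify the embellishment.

Bb2 is an escape tone.

The harmony at that moment is Ab major triad (Ab, C, Eb); Bb2 is not a chord tone.
It is approached by step down from C3 and left by leap up to Eb3.
Step in, leap out — an escape tone.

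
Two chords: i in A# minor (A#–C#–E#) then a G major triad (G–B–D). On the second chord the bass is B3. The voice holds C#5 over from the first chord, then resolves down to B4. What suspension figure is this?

At the second chord the bass is B3. The suspended C#5 lies a ninth above the bass; after resolving down by step to B4, the interval above the bass becomes an octave.
Suspension figures are named by those two intervals: 9–8.

9–8 suspension.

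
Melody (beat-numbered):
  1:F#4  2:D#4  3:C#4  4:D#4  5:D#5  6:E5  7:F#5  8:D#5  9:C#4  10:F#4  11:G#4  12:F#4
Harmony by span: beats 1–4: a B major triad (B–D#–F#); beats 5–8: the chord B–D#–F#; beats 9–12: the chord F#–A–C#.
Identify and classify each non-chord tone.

The harmony at that moment is B major triad (B, D#, F#); C#4 is not a chord tone.
It is approached by step down from D#4 and left by step up to D#4.
Step away and step back to the same note — a neighbor tone (lower neighbor).
The harmony at that moment is B major triad (B, D#, F#); E5 is not a chord tone.
It is approached by step up from D#5 and left by step up to F#5.
Step in, step out in the same direction — a passing tone.
The harmony at that moment is F# minor triad (F#, A, C#); G#4 is not a chord tone.
It is approached by step up from F#4 and left by step down to F#4.
Step away and step back to the same note — a neighbor tone (upper neighbor).

C#4 (beat 3) — neighbor tone; E5 (beat 6) — passing tone; G#4 (beat 11) — neighbor tone.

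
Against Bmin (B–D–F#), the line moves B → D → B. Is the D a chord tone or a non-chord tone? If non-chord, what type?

B minor triad contains B, D, F#; D is the third, so it is a chord tone.

Chord tone (the third of B minor triad).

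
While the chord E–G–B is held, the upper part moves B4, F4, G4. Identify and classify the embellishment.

The harmony at that moment is E minor triad (E, G, B); F4 is not a chord tone.
It is approached by leap down from B4 and left by step up to G4.
Leap in, step out — an appoggiatura.

F4 is an appoggiatura.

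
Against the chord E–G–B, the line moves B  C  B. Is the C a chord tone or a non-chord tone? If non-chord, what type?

The harmony at that moment is E minor triad (E, G, B); C is not a chord tone.
It is approached by step up from B and left by step down to B.
Step away and step back to the same note — a neighbor tone (upper neighbor).

Non-chord tone — a neighbor tone.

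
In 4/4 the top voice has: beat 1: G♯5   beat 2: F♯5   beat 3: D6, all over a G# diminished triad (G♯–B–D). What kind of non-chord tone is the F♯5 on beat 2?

Escape tone.

The harmony at that moment is G♯ diminished triad (G♯, B, D); F♯5 is not a chord tone.
It is approached by step down from G♯5 and left by leap up to D6.
Step in, leap out, on a weak beat — an escape tone.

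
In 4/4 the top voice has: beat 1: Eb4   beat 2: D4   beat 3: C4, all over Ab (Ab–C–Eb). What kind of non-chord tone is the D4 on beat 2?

The harmony at that moment is Ab major triad (Ab, C, Eb); D4 is not a chord tone.
It is approached by step down from Eb4 and left by step down to C4.
Step in, step out in the same direction — a passing tone.

Passing tone.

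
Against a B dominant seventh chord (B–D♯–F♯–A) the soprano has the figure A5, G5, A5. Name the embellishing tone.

G5 is a neighbor tone.

The harmony at that moment is B dominant seventh chord (B, D♯, F♯, A); G5 is not a chord tone.
It is approached by step down from A5 and left by step up to A5.
Step away and step back to the same note — a neighbor tone (lower neighbor).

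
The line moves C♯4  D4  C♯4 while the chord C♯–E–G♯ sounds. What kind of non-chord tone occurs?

The harmony at that moment is C♯ minor triad (C♯, E, G♯); D4 is not a chord tone.
It is approached by step up from C♯4 and left by step down to C♯4.
Step away and step back to the same note — a neighbor tone (upper neighbor).

D4 is a neighbor tone.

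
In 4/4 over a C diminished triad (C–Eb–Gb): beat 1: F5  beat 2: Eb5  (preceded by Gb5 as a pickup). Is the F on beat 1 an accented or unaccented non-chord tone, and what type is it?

The harmony at that moment is C diminished triad (C, Eb, Gb); F5 is not a chord tone.
It is approached by step down from Gb5 and left by step down to Eb5.
Step in, step out in the same direction — a passing tone.
It falls on the downbeat, so it is accented.

Accented passing tone.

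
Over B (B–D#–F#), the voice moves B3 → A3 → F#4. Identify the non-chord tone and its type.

The harmony at that moment is B major triad (B, D#, F#); A3 is not a chord tone.
It is approached by step down from B3 and left by leap up to F#4.
Step in, leap out — an escape tone.

A3 is an escape tone.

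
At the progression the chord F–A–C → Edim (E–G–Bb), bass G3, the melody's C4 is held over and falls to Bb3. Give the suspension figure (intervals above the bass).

4–3 suspension.

At the second chord the bass is G3. The suspended C4 lies a fourth above the bass; after resolving down by step to Bb3, the interval above the bass becomes a third.
Suspension figures are named by those two intervals: 4–3.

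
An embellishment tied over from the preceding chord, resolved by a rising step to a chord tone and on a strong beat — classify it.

Retardation.

Approach: by preparation — the pitch is first a chord tone, then held (tied or repeated) while the harmony changes under it. Departure: up by step. Metric position: strong.
A prepared dissonance that resolves upward by step — a retardation. (The same figure resolving downward would be a suspension.)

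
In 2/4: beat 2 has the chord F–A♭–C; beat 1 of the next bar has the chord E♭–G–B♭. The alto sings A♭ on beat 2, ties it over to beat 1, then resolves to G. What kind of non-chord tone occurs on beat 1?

Suspension.

The harmony at that moment is E♭ major triad (E♭, G, B♭); A♭ is not a chord tone.
It is held over (the same pitch as the preceding A♭) and left by step down to G.
Held over from the previous chord and resolving down by step — a suspension.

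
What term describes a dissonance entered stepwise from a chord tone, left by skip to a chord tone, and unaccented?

Escape tone.

Approach: by step. Departure: by leap. Metric position: weak.
Step in, leap out, from a weak position — an escape tone (échappée). (It is the mirror image of the appoggiatura, which leaps in and steps out on a strong beat.)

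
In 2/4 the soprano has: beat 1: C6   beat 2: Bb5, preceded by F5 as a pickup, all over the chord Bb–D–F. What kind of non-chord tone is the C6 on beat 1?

The harmony at that moment is Bb major triad (Bb, D, F); C6 is not a chord tone.
It is approached by leap up from F5 and left by step down to Bb5.
Leap in, step out, metrically accented — an appoggiatura.

Appoggiatura.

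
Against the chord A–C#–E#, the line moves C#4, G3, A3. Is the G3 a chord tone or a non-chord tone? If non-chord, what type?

Non-chord tone — an appoggiatura.

The harmony at that moment is A augmented triad (A, C#, E#); G3 is not a chord tone.
It is approached by leap down from C#4 and left by step up to A3.
Leap in, step out — an appoggiatura.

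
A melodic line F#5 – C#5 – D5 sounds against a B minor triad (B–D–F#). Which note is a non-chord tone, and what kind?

The harmony at that moment is B minor triad (B, D, F#); C#5 is not a chord tone.
It is approached by leap down from F#5 and left by step up to D5.
Leap in, step out — an appoggiatura.

C#5 is an appoggiatura.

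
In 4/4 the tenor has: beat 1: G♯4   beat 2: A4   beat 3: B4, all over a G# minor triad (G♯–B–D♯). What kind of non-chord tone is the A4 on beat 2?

Passing tone.

The harmony at that moment is G♯ minor triad (G♯, B, D♯); A4 is not a chord tone.
It is approached by step up from G♯4 and left by step up to B4.
Step in, step out in the same direction — a passing tone.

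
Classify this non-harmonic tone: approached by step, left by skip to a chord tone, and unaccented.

Escape tone.

Approach: by step. Departure: by leap. Metric position: weak.
Step in, leap out, from a weak position — an escape tone (échappée). (It is the mirror image of the appoggiatura, which leaps in and steps out on a strong beat.)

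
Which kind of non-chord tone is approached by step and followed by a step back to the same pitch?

Neighbor tone.

Approach: by step. Departure: by step in the opposite direction, back to the starting pitch.
Stepwise on both sides but reversing to return to the same chord tone — a neighbor tone. (Had it continued onward in the same direction it would be a passing tone instead.)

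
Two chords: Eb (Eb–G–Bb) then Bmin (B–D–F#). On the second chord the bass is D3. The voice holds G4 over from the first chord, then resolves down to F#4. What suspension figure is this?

At the second chord the bass is D3. The suspended G4 lies a fourth above the bass; after resolving down by step to F#4, the interval above the bass becomes a third.
Suspension figures are named by those two intervals: 4–3.

4–3 suspension.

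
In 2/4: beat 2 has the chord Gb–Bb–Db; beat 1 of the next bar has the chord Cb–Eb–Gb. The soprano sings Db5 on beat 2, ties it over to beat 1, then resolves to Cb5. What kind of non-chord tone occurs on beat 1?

The harmony at that moment is Cb major triad (Cb, Eb, Gb); Db5 is not a chord tone.
It is held over (the same pitch as the preceding Db5) and left by step down to Cb5.
Held over from the previous chord and resolving down by step — a suspension.

Suspension.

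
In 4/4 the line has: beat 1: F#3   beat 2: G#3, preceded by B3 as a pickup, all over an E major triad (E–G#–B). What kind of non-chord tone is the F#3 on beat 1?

Appoggiatura.

The harmony at that moment is E major triad (E, G#, B); F#3 is not a chord tone.
It is approached by leap down from B3 and left by step up to G#3.
Leap in, step out, metrically accented — an appoggiatura.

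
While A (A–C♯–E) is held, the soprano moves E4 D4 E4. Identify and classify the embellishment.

The harmony at that moment is A major triad (A, C♯, E); D4 is not a chord tone.
It is approached by step down from E4 and left by step up to E4.
Step away and step back to the same note — a neighbor tone (lower neighbor).

D4 is a neighbor tone.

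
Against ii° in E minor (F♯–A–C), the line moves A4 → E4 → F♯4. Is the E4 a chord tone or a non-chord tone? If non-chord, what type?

Non-chord tone — an appoggiatura.

The harmony at that moment is F♯ diminished triad (F♯, A, C); E4 is not a chord tone.
It is approached by leap down from A4 and left by step up to F♯4.
Leap in, step out — an appoggiatura.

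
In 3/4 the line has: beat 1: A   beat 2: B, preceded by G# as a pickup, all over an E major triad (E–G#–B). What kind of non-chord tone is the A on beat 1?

The harmony at that moment is E major triad (E, G#, B); A is not a chord tone.
It is approached by step up from G# and left by step up to B.
Step in, step out in the same direction — a passing tone.

Passing tone.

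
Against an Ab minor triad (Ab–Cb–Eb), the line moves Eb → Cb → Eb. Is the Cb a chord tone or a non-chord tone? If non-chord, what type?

Chord tone (the third of Ab minor triad).

Ab minor triad contains Ab, Cb, Eb; Cb is the third, so it is a chord tone.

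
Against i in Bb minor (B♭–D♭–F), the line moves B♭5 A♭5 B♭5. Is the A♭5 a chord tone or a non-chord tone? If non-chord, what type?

The harmony at that moment is B♭ minor triad (B♭, D♭, F); A♭5 is not a chord tone.
It is approached by step down from B♭5 and left by step up to B♭5.
Step away and step back to the same note — a neighbor tone (lower neighbor).

Non-chord tone — a neighbor tone.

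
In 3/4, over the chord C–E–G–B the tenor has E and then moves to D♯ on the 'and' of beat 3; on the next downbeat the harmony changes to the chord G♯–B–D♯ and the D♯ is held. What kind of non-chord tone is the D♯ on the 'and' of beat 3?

The harmony at that moment is C major seventh chord (C, E, G, B); D♯ is not a chord tone.
It is approached by step down from E and then sustained as the same pitch into the next harmony.
Arriving early and becoming a chord tone when the harmony changes — an anticipation.

Anticipation.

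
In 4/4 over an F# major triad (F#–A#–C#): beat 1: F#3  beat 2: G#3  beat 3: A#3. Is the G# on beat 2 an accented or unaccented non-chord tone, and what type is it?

The harmony at that moment is F# major triad (F#, A#, C#); G#3 is not a chord tone.
It is approached by step up from F#3 and left by step up to A#3.
Step in, step out in the same direction — a passing tone.
It falls on a weak beat, so it is unaccented.

Unaccented passing tone.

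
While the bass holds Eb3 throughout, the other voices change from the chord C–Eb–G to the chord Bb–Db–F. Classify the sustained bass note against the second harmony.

Pedal tone (pedal point).

The harmony at that moment is Bb minor triad (Bb, Db, F); Eb3 is not a chord tone.
It is held over (the same pitch as the preceding Eb3) and then sustained as the same pitch into the next harmony.
Sustained through a change of harmony — a pedal tone.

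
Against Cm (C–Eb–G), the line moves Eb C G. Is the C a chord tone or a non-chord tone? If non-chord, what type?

Chord tone (the root of C minor triad).

C minor triad contains C, Eb, G; C is the root, so it is a chord tone.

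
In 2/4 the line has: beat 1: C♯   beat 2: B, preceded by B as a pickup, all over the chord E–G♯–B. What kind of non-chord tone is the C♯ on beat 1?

The harmony at that moment is E major triad (E, G♯, B); C♯ is not a chord tone.
It is approached by step up from B and left by step down to B.
Step away and step back to the same note — a neighbor tone (upper neighbor).

Upper neighbor tone.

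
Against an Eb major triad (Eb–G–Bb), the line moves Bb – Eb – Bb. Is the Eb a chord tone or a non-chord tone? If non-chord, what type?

Eb major triad contains Eb, G, Bb; Eb is the root, so it is a chord tone.

Chord tone (the root of Eb major triad).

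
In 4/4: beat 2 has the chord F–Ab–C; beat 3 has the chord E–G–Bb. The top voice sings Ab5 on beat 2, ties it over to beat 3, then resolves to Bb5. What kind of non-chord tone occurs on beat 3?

Retardation.

The harmony at that moment is E diminished triad (E, G, Bb); Ab5 is not a chord tone.
It is held over (the same pitch as the preceding Ab5) and left by step up to Bb5.
Held over from the previous chord and resolving up by step — a retardation.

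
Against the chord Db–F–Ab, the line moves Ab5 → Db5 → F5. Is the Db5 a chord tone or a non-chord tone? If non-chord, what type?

Chord tone (the root of Db major triad).

Db major triad contains Db, F, Ab; Db is the root, so it is a chord tone.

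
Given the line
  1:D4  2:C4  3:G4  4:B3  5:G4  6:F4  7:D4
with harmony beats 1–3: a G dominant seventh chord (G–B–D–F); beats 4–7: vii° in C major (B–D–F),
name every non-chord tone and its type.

The harmony at that moment is G dominant seventh chord (G, B, D, F); C4 is not a chord tone.
It is approached by step down from D4 and left by leap up to G4.
Step in, leap out — an escape tone.
The harmony at that moment is B diminished triad (B, D, F); G4 is not a chord tone.
It is approached by leap up from B3 and left by step down to F4.
Leap in, step out — an appoggiatura.

C4 (beat 2) — escape tone; G4 (beat 5) — appoggiatura.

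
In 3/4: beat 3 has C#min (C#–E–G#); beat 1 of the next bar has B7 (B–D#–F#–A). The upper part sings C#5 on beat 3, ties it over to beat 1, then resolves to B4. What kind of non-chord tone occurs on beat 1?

The harmony at that moment is B dominant seventh chord (B, D#, F#, A); C#5 is not a chord tone.
It is held over (the same pitch as the preceding C#5) and left by step down to B4.
Held over from the previous chord and resolving down by step — a suspension.

Suspension.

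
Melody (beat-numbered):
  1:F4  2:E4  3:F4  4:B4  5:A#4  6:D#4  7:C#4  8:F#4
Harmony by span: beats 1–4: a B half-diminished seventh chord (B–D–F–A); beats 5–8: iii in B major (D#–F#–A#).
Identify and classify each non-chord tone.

The harmony at that moment is B half-diminished seventh chord (B, D, F, A); E4 is not a chord tone.
It is approached by step down from F4 and left by step up to F4.
Step away and step back to the same note — a neighbor tone (lower neighbor).
The harmony at that moment is D# minor triad (D#, F#, A#); C#4 is not a chord tone.
It is approached by step down from D#4 and left by leap up to F#4.
Step in, leap out — an escape tone.

E4 (beat 2) — neighbor tone; C#4 (beat 7) — escape tone.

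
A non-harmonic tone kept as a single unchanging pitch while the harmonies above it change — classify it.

Pedal tone.

Approach: none. Departure: none — a single pitch is sustained while the chords change around it, passing through harmonies that do not contain it.
No melodic motion at all; the dissonance is created entirely by the moving harmonies against the stationary note — a pedal tone (pedal point).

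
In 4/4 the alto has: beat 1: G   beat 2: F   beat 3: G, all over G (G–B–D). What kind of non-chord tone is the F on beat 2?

The harmony at that moment is G major triad (G, B, D); F is not a chord tone.
It is approached by step down from G and left by step up to G.
Step away and step back to the same note — a neighbor tone (lower neighbor).

Lower neighbor tone.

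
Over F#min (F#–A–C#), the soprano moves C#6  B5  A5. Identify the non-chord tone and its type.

B5 is a passing tone.

The harmony at that moment is F# minor triad (F#, A, C#); B5 is not a chord tone.
It is approached by step down from C#6 and left by step down to A5.
Step in, step out in the same direction — a passing tone.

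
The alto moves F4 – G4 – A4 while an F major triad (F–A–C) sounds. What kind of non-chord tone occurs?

The harmony at that moment is F major triad (F, A, C); G4 is not a chord tone.
It is approached by step up from F4 and left by step up to A4.
Step in, step out in the same direction — a passing tone.

G4 is a passing tone.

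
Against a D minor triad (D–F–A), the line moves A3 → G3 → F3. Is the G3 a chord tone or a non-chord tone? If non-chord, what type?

The harmony at that moment is D minor triad (D, F, A); G3 is not a chord tone.
It is approached by step down from A3 and left by step down to F3.
Step in, step out in the same direction — a passing tone.

Non-chord tone — a passing tone.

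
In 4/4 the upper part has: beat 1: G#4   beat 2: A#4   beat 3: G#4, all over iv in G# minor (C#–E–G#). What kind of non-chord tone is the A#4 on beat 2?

The harmony at that moment is C# minor triad (C#, E, G#); A#4 is not a chord tone.
It is approached by step up from G#4 and left by step down to G#4.
Step away and step back to the same note — a neighbor tone (upper neighbor).

Upper neighbor tone.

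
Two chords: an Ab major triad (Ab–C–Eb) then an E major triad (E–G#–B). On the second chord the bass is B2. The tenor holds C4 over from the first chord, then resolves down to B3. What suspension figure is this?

9–8 suspension.

At the second chord the bass is B2. The suspended C4 lies a ninth above the bass; after resolving down by step to B3, the interval above the bass becomes an octave.
Suspension figures are named by those two intervals: 9–8.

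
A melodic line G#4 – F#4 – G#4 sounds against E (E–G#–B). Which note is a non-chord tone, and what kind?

The harmony at that moment is E major triad (E, G#, B); F#4 is not a chord tone.
It is approached by step down from G#4 and left by step up to G#4.
Step away and step back to the same note — a neighbor tone (lower neighbor).

F#4 is a neighbor tone.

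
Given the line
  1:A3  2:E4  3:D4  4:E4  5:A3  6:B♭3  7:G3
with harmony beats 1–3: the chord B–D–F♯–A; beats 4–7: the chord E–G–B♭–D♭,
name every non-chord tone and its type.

E4 (beat 2) — appoggiatura; A3 (beat 5) — appoggiatura.

The harmony at that moment is B minor seventh chord (B, D, F♯, A); E4 is not a chord tone.
It is approached by leap up from A3 and left by step down to D4.
Leap in, step out — an appoggiatura.
The harmony at that moment is E diminished seventh chord (E, G, B♭, D♭); A3 is not a chord tone.
It is approached by leap down from E4 and left by step up to B♭3.
Leap in, step out — an appoggiatura.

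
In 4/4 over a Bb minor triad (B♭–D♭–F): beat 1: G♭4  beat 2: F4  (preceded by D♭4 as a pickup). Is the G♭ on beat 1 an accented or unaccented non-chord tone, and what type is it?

Accented appoggiatura.

The harmony at that moment is B♭ minor triad (B♭, D♭, F); G♭4 is not a chord tone.
It is approached by leap up from D♭4 and left by step down to F4.
Leap in, step out — an appoggiatura.
It falls on the downbeat, so it is accented.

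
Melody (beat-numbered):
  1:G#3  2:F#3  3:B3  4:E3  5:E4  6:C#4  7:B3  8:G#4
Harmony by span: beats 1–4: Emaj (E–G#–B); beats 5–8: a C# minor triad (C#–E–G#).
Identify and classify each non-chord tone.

F#3 (beat 2) — escape tone; B3 (beat 7) — escape tone.

The harmony at that moment is E major triad (E, G#, B); F#3 is not a chord tone.
It is approached by step down from G#3 and left by leap up to B3.
Step in, leap out — an escape tone.
The harmony at that moment is C# minor triad (C#, E, G#); B3 is not a chord tone.
It is approached by step down from C#4 and left by leap up to G#4.
Step in, leap out — an escape tone.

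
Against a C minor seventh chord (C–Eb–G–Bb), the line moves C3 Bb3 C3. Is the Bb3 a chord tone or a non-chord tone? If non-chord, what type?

Chord tone (the seventh of C minor seventh chord).

C minor seventh chord contains C, Eb, G, Bb; Bb is the seventh, so it is a chord tone.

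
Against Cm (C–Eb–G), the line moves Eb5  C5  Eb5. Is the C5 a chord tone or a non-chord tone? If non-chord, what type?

Chord tone (the root of C minor triad).

C minor triad contains C, Eb, G; C is the root, so it is a chord tone.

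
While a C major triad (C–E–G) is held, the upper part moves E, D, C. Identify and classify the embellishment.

D is a passing tone.

The harmony at that moment is C major triad (C, E, G); D is not a chord tone.
It is approached by step down from E and left by step down to C.
Step in, step out in the same direction — a passing tone.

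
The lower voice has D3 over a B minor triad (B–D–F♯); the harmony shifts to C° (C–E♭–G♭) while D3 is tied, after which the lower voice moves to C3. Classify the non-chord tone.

The harmony at that moment is C diminished triad (C, E♭, G♭); D3 is not a chord tone.
It is held over (the same pitch as the preceding D3) and left by step down to C3.
Held over from the previous chord and resolving down by step — a suspension.

D3 is a suspension.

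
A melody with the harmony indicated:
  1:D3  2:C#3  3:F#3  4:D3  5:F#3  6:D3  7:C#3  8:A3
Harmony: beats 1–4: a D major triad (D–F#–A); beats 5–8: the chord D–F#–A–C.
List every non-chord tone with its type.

C#3 (beat 2) — escape tone; C#3 (beat 7) — escape tone.

The harmony at that moment is D major triad (D, F#, A); C#3 is not a chord tone.
It is approached by step down from D3 and left by leap up to F#3.
Step in, leap out — an escape tone.
The harmony at that moment is D dominant seventh chord (D, F#, A, C); C#3 is not a chord tone.
It is approached by step down from D3 and left by leap up to A3.
Step in, leap out — an escape tone.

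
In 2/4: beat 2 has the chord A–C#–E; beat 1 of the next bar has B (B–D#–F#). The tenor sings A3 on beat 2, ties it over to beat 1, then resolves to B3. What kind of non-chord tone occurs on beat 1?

The harmony at that moment is B major triad (B, D#, F#); A3 is not a chord tone.
It is held over (the same pitch as the preceding A3) and left by step up to B3.
Held over from the previous chord and resolving up by step — a retardation.

Retardation.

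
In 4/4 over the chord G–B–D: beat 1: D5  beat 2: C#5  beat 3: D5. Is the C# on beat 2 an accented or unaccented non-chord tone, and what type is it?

Unaccented neighbor tone.

The harmony at that moment is G major triad (G, B, D); C#5 is not a chord tone.
It is approached by step down from D5 and left by step up to D5.
Step away and step back to the same note — a neighbor tone (lower neighbor).
It falls on a weak beat, so it is unaccented.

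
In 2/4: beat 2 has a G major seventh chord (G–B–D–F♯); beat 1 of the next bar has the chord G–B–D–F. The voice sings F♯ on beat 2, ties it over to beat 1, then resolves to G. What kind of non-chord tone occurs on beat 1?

Retardation.

The harmony at that moment is G dominant seventh chord (G, B, D, F); F♯ is not a chord tone.
It is held over (the same pitch as the preceding F♯) and left by step up to G.
Held over from the previous chord and resolving up by step — a retardation.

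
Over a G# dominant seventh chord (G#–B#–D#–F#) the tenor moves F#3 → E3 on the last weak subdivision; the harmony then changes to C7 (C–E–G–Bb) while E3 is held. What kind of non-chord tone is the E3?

E3 is an anticipation.

The harmony at that moment is G# dominant seventh chord (G#, B#, D#, F#); E3 is not a chord tone.
It is approached by step down from F#3 and then sustained as the same pitch into the next harmony.
Arriving early and becoming a chord tone when the harmony changes — an anticipation.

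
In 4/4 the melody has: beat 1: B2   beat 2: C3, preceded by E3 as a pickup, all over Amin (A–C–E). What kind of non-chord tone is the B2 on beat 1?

The harmony at that moment is A minor triad (A, C, E); B2 is not a chord tone.
It is approached by leap down from E3 and left by step up to C3.
Leap in, step out, metrically accented — an appoggiatura.

Appoggiatura.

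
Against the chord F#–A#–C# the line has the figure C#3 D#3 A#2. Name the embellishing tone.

The harmony at that moment is F# major triad (F#, A#, C#); D#3 is not a chord tone.
It is approached by step up from C#3 and left by leap down to A#2.
Step in, leap out — an escape tone.

D#3 is an escape tone.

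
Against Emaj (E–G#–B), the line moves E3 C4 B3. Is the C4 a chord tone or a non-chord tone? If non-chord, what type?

Non-chord tone — an appoggiatura.

The harmony at that moment is E major triad (E, G#, B); C4 is not a chord tone.
It is approached by leap up from E3 and left by step down to B3.
Leap in, step out — an appoggiatura.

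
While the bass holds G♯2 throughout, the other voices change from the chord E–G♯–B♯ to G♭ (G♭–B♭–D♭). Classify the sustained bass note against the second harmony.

The harmony at that moment is G♭ major triad (G♭, B♭, D♭); G♯2 is not a chord tone.
It is held over (the same pitch as the preceding G♯2) and then sustained as the same pitch into the next harmony.
Sustained through a change of harmony — a pedal tone.

Pedal tone (pedal point).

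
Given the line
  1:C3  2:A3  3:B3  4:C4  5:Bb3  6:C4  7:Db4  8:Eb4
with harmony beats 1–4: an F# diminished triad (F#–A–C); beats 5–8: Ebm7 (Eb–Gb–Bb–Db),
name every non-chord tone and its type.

The harmony at that moment is F# diminished triad (F#, A, C); B3 is not a chord tone.
It is approached by step up from A3 and left by step up to C4.
Step in, step out in the same direction — a passing tone.
The harmony at that moment is Eb minor seventh chord (Eb, Gb, Bb, Db); C4 is not a chord tone.
It is approached by step up from Bb3 and left by step up to Db4.
Step in, step out in the same direction — a passing tone.

B3 (beat 3) — passing tone; C4 (beat 6) — passing tone.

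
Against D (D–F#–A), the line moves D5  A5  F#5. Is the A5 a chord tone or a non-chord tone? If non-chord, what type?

Chord tone (the fifth of D major triad).

D major triad contains D, F#, A; A is the fifth, so it is a chord tone.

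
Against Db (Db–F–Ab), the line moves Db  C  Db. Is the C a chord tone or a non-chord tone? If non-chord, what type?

Non-chord tone — a neighbor tone.

The harmony at that moment is Db major triad (Db, F, Ab); C is not a chord tone.
It is approached by step down from Db and left by step up to Db.
Step away and step back to the same note — a neighbor tone (lower neighbor).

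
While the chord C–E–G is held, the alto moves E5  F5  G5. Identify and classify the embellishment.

F5 is a passing tone.

The harmony at that moment is C major triad (C, E, G); F5 is not a chord tone.
It is approached by step up from E5 and left by step up to G5.
Step in, step out in the same direction — a passing tone.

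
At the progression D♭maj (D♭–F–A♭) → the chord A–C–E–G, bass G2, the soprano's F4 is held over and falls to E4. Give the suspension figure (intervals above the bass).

At the second chord the bass is G2. The suspended F4 lies a seventh above the bass; after resolving down by step to E4, the interval above the bass becomes a sixth.
Suspension figures are named by those two intervals: 7–6.

7–6 suspension.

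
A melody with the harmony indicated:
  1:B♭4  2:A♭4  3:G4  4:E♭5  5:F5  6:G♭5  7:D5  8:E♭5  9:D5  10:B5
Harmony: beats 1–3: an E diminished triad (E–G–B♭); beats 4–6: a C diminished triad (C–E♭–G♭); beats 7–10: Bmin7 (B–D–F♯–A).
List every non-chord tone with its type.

The harmony at that moment is E diminished triad (E, G, B♭); A♭4 is not a chord tone.
It is approached by step down from B♭4 and left by step down to G4.
Step in, step out in the same direction — a passing tone.
The harmony at that moment is C diminished triad (C, E♭, G♭); F5 is not a chord tone.
It is approached by step up from E♭5 and left by step up to G♭5.
Step in, step out in the same direction — a passing tone.
The harmony at that moment is B minor seventh chord (B, D, F♯, A); E♭5 is not a chord tone.
It is approached by step up from D5 and left by step down to D5.
Step away and step back to the same note — a neighbor tone (upper neighbor).

A♭4 (beat 2) — passing tone; F5 (beat 5) — passing tone; E♭5 (beat 8) — neighbor tone.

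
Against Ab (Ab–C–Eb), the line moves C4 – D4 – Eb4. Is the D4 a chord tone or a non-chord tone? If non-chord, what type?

The harmony at that moment is Ab major triad (Ab, C, Eb); D4 is not a chord tone.
It is approached by step up from C4 and left by step up to Eb4.
Step in, step out in the same direction — a passing tone.

Non-chord tone — a passing tone.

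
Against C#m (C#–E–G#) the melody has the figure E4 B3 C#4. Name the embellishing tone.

B3 is an appoggiatura.

The harmony at that moment is C# minor triad (C#, E, G#); B3 is not a chord tone.
It is approached by leap down from E4 and left by step up to C#4.
Leap in, step out — an appoggiatura.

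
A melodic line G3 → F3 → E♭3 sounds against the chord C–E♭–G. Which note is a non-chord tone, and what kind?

The harmony at that moment is C minor triad (C, E♭, G); F3 is not a chord tone.
It is approached by step down from G3 and left by step down to E♭3.
Step in, step out in the same direction — a passing tone.

F3 is a passing tone.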